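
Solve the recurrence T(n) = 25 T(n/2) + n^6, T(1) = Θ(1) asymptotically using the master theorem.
T(n) = Θ(n^6)

log_2 25 ≈ 4.644. f(n) = n^6 dominates n^(log_2 25) since 6 > 4.644, and the regularity condition a·f(n/b) = 25·(n/2)^6 = (25/64)·n^6 ≤ c·f(n) holds with c = 25/64 ≈ 0.391 < 1. So this is Case 3: T(n) = Θ(f(n)) = Θ(n^6).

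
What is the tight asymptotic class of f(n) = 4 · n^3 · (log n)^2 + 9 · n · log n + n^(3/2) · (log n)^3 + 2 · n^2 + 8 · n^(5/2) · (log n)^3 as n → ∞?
f(n) ∈ Θ(n^3 · (log n)^2)

Compare the terms by growth order. For large n, n^a · (log n)^b dominates n^a' · (log n)^b' iff a > a', or (a = a' and b > b'). Ranking the 5 terms shows the dominant one is 4 · n^3 · (log n)^2. Hence f(n) ∈ Θ(n^3 · (log n)^2).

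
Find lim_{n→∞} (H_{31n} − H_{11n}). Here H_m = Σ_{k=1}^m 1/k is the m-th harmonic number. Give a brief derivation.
lim = ln(31/11)

Euler-Maclaurin gives H_m = ln m + γ + 1/(2m) + O(1/m^2). The γ and O(1/m) terms cancel in the difference:
  H_{31n} − H_{11n} = ln(31n) − ln(11n) + O(1/n) = ln(31/11) + O(1/n).
Hence the limit is ln(31/11).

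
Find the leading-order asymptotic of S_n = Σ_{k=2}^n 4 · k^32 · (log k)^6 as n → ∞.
S_n ~ 4 · n^33 · (log n)^6 / 33

By integral comparison, S_n = ∫_1^n 4 · x^32 · (log x)^6 dx + O(n^32 · (log n)^6). For the integral, the leading term of ∫_1^n x^32 (log x)^6 dx is n^33/33 · (log n)^6 (by repeated integration by parts; each step lowers the log-exponent and produces a relatively O(1/log n) correction). Hence S_n ~ 4 · n^33 · (log n)^6 / 33.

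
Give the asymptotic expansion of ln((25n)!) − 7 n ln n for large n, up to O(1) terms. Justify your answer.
ln((25n)!) − 7 n ln n = 18 n ln n + 25(ln 25 − 1) n + (1/2) ln(2π·25n) + O(1/n)

Stirling: ln((25n)!) = 25n ln(25n) − 25n + (1/2) ln(2π·25n) + O(1/n).
Expand 25n ln(25n) = 25n (ln n + ln 25) = 25n ln n + 25n ln 25.
Subtract 7n ln n: leading term is (25 − 7) n ln n = 18 n ln n. The next term is 25n ln 25 − 25n = 25(ln 25 − 1) n. Then the (1/2) ln(2π·25n) correction.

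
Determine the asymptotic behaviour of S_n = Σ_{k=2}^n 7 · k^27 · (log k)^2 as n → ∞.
S_n ~ n^28 · (log n)^2 / 4

By integral comparison, S_n = ∫_1^n 7 · x^27 · (log x)^2 dx + O(n^27 · (log n)^2). For the integral, the leading term of ∫_1^n x^27 (log x)^2 dx is n^28/28 · (log n)^2 (by repeated integration by parts; each step lowers the log-exponent and produces a relatively O(1/log n) correction). Hence S_n ~ n^28 · (log n)^2 / 4.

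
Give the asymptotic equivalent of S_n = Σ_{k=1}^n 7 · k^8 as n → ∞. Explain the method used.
S_n ~ 7 · n^9 / 9

By integral comparison (Euler-Maclaurin), Σ_{k=1}^n 7 · k^8 = 7 · ∫_0^n x^8 dx + O(n^8) = 7 · n^9/9 + O(n^8). (Equivalently, Faulhaber's formula gives the same leading term.)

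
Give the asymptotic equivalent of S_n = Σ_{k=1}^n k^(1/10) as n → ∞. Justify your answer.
S_n ~ (10/11) · n^(11/10)

Integral comparison: Σ_{k=1}^n k^(1/10) = ∫_0^n x^(1/10) dx + O(n^(1/10)). The integral is n^(1 + 1/10) / (1 + 1/10) = n^((1+10)/10) / ((1+10)/10) = (10/11) · n^(11/10).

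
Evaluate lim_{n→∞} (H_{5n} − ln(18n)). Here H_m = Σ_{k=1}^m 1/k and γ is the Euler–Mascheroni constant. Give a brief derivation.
lim = ln(5/18) + γ

By Euler-Maclaurin, H_m = ln m + γ + O(1/m). So
  H_{5n} − ln(18n) = ln(5n) + γ − ln(18n) + O(1/n)
                       = ln(5/18) + γ + O(1/n).
Hence the limit is ln(5/18) + γ.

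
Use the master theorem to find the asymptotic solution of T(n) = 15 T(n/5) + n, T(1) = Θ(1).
T(n) = Θ(n^(log_5 15))

Master theorem: compare f(n) = n to n^(log_5 15) where log_5 15 ≈ 1.683. Since 1 < log_5 15, we have f(n) = O(n^(log_5 15 − ε)) for some ε > 0 — Case 1. Hence T(n) = Θ(n^(log_5 15)).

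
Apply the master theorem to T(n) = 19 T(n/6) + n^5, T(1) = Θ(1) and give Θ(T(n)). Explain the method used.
T(n) = Θ(n^5)

log_6 19 ≈ 1.643. f(n) = n^5 dominates n^(log_6 19) since 5 > 1.643, and the regularity condition a·f(n/b) = 19·(n/6)^5 = (19/7776)·n^5 ≤ c·f(n) holds with c = 19/7776 ≈ 0.00244 < 1. So this is Case 3: T(n) = Θ(f(n)) = Θ(n^5).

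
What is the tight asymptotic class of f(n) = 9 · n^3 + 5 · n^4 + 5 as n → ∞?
f(n) ∈ Θ(n^4)

Compare the terms by growth order. For large n, n^a · (log n)^b dominates n^a' · (log n)^b' iff a > a', or (a = a' and b > b'). Ranking the 3 terms shows the dominant one is 5 · n^4. Hence f(n) ∈ Θ(n^4).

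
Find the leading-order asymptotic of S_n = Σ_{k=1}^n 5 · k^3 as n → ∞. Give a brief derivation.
S_n ~ 5 · n^4 / 4

By integral comparison (Euler-Maclaurin), Σ_{k=1}^n 5 · k^3 = 5 · ∫_0^n x^3 dx + O(n^3) = 5 · n^4/4 + O(n^3). (Equivalently, Faulhaber's formula gives the same leading term.)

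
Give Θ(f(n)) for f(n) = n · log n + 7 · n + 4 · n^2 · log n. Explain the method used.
f(n) ∈ Θ(n^2 · log n)

Compare the terms by growth order. For large n, n^a · (log n)^b dominates n^a' · (log n)^b' iff a > a', or (a = a' and b > b'). Ranking the 3 terms shows the dominant one is 4 · n^2 · log n. Hence f(n) ∈ Θ(n^2 · log n).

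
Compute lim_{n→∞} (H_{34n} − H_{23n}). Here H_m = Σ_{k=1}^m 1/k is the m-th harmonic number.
lim = ln(34/23)

Euler-Maclaurin gives H_m = ln m + γ + 1/(2m) + O(1/m^2). The γ and O(1/m) terms cancel in the difference:
  H_{34n} − H_{23n} = ln(34n) − ln(23n) + O(1/n) = ln(34/23) + O(1/n).
Hence the limit is ln(34/23).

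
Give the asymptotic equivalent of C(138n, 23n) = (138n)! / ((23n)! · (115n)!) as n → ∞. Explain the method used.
C(138n, 23n) ~ (46656/3125)^(23n) · sqrt(3/(5π·23n))

Write N = 23n. Apply Stirling to each factorial:
  (6N)! ~ sqrt(2π·6N) · (6N/e)^(6N),
  N! ~ sqrt(2π N) · (N/e)^N,
  (5N)! ~ sqrt(2π·5N) · (5N/e)^(5N).
The exponential factors combine to (6N)^(6N) / (N^N · (5N)^(5N)) = 6^(6N)/5^(5N) = (6^6/5^5)^N = (46656/3125)^N.
The square-root prefactors combine to sqrt(2π·6N) / (sqrt(2π N)·sqrt(2π·5N)) = sqrt(6 / (2π·5·N)) = sqrt(3/(5π·23n)).
Substituting N = 23n: C(138n, 23n) ~ (46656/3125)^(23n) · sqrt(3/(5π·23n)).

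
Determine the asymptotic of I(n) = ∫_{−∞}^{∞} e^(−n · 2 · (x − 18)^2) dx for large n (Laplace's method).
I(n) = sqrt(π/(2n))

Here φ(x) = 2 · (x − 18)^2 has its unique minimum at x* = 18 with φ(x*) = 0 and φ''(x*) = 4. Laplace's method gives
  I(n) ~ e^(−n φ(x*)) · sqrt(2π / (n · φ''(x*))) = sqrt(2π / (4n)) = sqrt(π/(2n)).
This is exact: substituting u = (x − 18)·sqrt(2n) gives I(n) = (1/sqrt(2n)) ∫_{−∞}^{∞} e^(−u^2) du = sqrt(π/(2n)).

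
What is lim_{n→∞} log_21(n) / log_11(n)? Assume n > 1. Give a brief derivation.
lim = ln(11) / ln(21) = log_21(11)

Change of base: log_21(n) = ln n / ln 21 and log_11(n) = ln n / ln 11. The ratio is (ln n / ln 21) · (ln 11 / ln n) = ln 11 / ln 21, a constant independent of n. So the limit is ln 11 / ln 21 = log_21(11).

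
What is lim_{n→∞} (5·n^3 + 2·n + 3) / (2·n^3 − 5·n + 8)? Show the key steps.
lim = 5/2

For large n the leading n^3 terms dominate both numerator and denominator. Dividing top and bottom by n^3, every other term tends to 0, leaving 5/2.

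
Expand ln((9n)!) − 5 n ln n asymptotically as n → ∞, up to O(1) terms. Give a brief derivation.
ln((9n)!) − 5 n ln n = 4 n ln n + 9(ln 9 − 1) n + (1/2) ln(2π·9n) + O(1/n)

Stirling: ln((9n)!) = 9n ln(9n) − 9n + (1/2) ln(2π·9n) + O(1/n).
Expand 9n ln(9n) = 9n (ln n + ln 9) = 9n ln n + 9n ln 9.
Subtract 5n ln n: leading term is (9 − 5) n ln n = 4 n ln n. The next term is 9n ln 9 − 9n = 9(ln 9 − 1) n. Then the (1/2) ln(2π·9n) correction.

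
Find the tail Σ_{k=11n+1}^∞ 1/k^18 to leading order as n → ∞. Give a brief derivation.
Σ_{k>11n} 1/k^18 ~ 1/(17 · (11n)^17)

Compare to the integral: ∫_{11n}^∞ x^(−18) dx = [−x^(−17)/17]_{11n}^∞ = 1/((18−1)·(11n)^17). Euler-Maclaurin then gives
  Σ_{k>11n} 1/k^18 = ∫_{11n}^∞ dx/x^18 − 1/(2·(11n)^18) + O(1/(11n)^19).
(Equivalently this is ζ(18) − Σ_{k≤11n} 1/k^18.)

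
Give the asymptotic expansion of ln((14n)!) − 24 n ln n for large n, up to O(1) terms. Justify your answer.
ln((14n)!) − 24 n ln n = −10 n ln n + 14(ln 14 − 1) n + (1/2) ln(2π·14n) + O(1/n)

Stirling: ln((14n)!) = 14n ln(14n) − 14n + (1/2) ln(2π·14n) + O(1/n).
Expand 14n ln(14n) = 14n (ln n + ln 14) = 14n ln n + 14n ln 14.
Subtract 24n ln n: leading term is (14 − 24) n ln n = −10 n ln n. The next term is 14n ln 14 − 14n = 14(ln 14 − 1) n. Then the (1/2) ln(2π·14n) correction.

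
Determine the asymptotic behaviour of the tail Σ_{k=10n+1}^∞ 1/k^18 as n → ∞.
Σ_{k>10n} 1/k^18 ~ 1/(17 · (10n)^17)

Compare to the integral: ∫_{10n}^∞ x^(−18) dx = [−x^(−17)/17]_{10n}^∞ = 1/((18−1)·(10n)^17). Euler-Maclaurin then gives
  Σ_{k>10n} 1/k^18 = ∫_{10n}^∞ dx/x^18 − 1/(2·(10n)^18) + O(1/(10n)^19).
(Equivalently this is ζ(18) − Σ_{k≤10n} 1/k^18.)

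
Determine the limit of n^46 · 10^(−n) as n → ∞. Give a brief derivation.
lim = 0

Exponentials with base > 1 dominate every fixed polynomial: for any fixed c, n^c / 10^n → 0 as n → ∞ (e.g. by the ratio test, or by writing 10^n = e^(n ln 10) and noting e^(n ln 10) / n^c → ∞). Hence n^46 · 10^(−n) = n^46 / 10^n → 0.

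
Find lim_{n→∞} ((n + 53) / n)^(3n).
lim = e^159

Rewrite as (1 + 53/n)^(3n). By the standard limit (1 + x/n)^n → e^x, we have (1 + 53/n)^n → e^53, and raising to the 3rd power gives e^159.
More precisely, ln[(1 + 53/n)^(3n)] = 3n · ln(1 + 53/n) = 3n · (53/n + O(1/n^2)) = 159 + O(1/n) → 159.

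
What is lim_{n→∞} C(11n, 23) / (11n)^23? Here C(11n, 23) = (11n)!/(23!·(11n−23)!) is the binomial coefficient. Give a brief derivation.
lim = 1/23! = 1/25852016738884976640000

With N = 11n → ∞: C(N, 23) / N^23 = [N(N−1)…(N−22)] / (23! · N^23) = (1/23!) · 1 · (1 − 1/(11n)) · … · (1 − 22/(11n)). Each factor → 1 as N → ∞, so the limit is 1/23! = 1/25852016738884976640000.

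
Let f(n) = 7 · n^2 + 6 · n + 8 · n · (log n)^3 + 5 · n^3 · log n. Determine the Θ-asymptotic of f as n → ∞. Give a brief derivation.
f(n) ∈ Θ(n^3 · log n)

Compare the terms by growth order. For large n, n^a · (log n)^b dominates n^a' · (log n)^b' iff a > a', or (a = a' and b > b'). Ranking the 4 terms shows the dominant one is 5 · n^3 · log n. Hence f(n) ∈ Θ(n^3 · log n).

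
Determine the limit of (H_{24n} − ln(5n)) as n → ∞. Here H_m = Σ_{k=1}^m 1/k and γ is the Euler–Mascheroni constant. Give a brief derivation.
lim = ln(24/5) + γ

By Euler-Maclaurin, H_m = ln m + γ + O(1/m). So
  H_{24n} − ln(5n) = ln(24n) + γ − ln(5n) + O(1/n)
                       = ln(24/5) + γ + O(1/n).
Hence the limit is ln(24/5) + γ.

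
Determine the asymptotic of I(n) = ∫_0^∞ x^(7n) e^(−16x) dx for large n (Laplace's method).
I(n) ~ (sqrt(2π·7n) / 16) · (7n/(16e))^(7n)

Write the integrand as exp(7n ln x − 16x) and set f(x) = 7n ln x − 16x. Then f'(x) = 7n/x − 16 = 0 at x* = 7n/16, and f''(x*) = −7n/x*^2 = −16^2/(7n). Laplace's method (interior maximum) gives
  I(n) ~ e^(f(x*)) · sqrt(2π / |f''(x*)|)
        = exp(7n ln(7n/16) − 7n) · sqrt(2π · 7n / 16^2)
        = (7n/16)^(7n) e^(−7n) · sqrt(2π·7n) / 16
        = (sqrt(2π·7n) / 16) · (7n/(16e))^(7n).
This matches Γ(7n+1)/16^(7n+1) with Stirling applied to Γ.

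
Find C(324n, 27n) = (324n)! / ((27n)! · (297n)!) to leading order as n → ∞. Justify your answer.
C(324n, 27n) ~ (8916100448256/285311670611)^(27n) · sqrt(6/(11π·27n))

Write N = 27n. Apply Stirling to each factorial:
  (12N)! ~ sqrt(2π·12N) · (12N/e)^(12N),
  N! ~ sqrt(2π N) · (N/e)^N,
  (11N)! ~ sqrt(2π·11N) · (11N/e)^(11N).
The exponential factors combine to (12N)^(12N) / (N^N · (11N)^(11N)) = 12^(12N)/11^(11N) = (12^12/11^11)^N = (8916100448256/285311670611)^N.
The square-root prefactors combine to sqrt(2π·12N) / (sqrt(2π N)·sqrt(2π·11N)) = sqrt(12 / (2π·11·N)) = sqrt(6/(11π·27n)).
Substituting N = 27n: C(324n, 27n) ~ (8916100448256/285311670611)^(27n) · sqrt(6/(11π·27n)).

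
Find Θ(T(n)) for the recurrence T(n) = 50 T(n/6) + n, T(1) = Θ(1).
T(n) = Θ(n^(log_6 50))

Master theorem: compare f(n) = n to n^(log_6 50) where log_6 50 ≈ 2.183. Since 1 < log_6 50, we have f(n) = O(n^(log_6 50 − ε)) for some ε > 0 — Case 1. Hence T(n) = Θ(n^(log_6 50)).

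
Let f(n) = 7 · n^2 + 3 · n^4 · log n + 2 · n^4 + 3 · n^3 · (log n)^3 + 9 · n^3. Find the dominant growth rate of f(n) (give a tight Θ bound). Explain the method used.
f(n) ∈ Θ(n^4 · log n)

Compare the terms by growth order. For large n, n^a · (log n)^b dominates n^a' · (log n)^b' iff a > a', or (a = a' and b > b'). Ranking the 5 terms shows the dominant one is 3 · n^4 · log n. Hence f(n) ∈ Θ(n^4 · log n).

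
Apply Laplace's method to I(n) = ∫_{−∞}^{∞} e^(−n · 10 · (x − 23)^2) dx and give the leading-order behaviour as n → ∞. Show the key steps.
I(n) = sqrt(π/(10n))

Here φ(x) = 10 · (x − 23)^2 has its unique minimum at x* = 23 with φ(x*) = 0 and φ''(x*) = 20. Laplace's method gives
  I(n) ~ e^(−n φ(x*)) · sqrt(2π / (n · φ''(x*))) = sqrt(2π / (20n)) = sqrt(π/(10n)).
This is exact: substituting u = (x − 23)·sqrt(10n) gives I(n) = (1/sqrt(10n)) ∫_{−∞}^{∞} e^(−u^2) du = sqrt(π/(10n)).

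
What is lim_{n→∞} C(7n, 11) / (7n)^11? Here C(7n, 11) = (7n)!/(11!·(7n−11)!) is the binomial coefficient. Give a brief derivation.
lim = 1/11! = 1/39916800

With N = 7n → ∞: C(N, 11) / N^11 = [N(N−1)…(N−10)] / (11! · N^11) = (1/11!) · 1 · (1 − 1/(7n)) · … · (1 − 10/(7n)). Each factor → 1 as N → ∞, so the limit is 1/11! = 1/39916800.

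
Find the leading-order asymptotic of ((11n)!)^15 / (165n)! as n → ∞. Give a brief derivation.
((11n)!)^15/(165n)! ~ ((2π·11n)^(14/2) / sqrt(15)) · 15^(−15·11n)  →  0

Write N = 11n. Stirling: N! ~ sqrt(2π N)(N/e)^N and (15N)! ~ sqrt(2π·15N)·(15N/e)^(15N).
  (N!)^15/(15N)! ~ (2π N)^(15/2) (N/e)^(15N) / [sqrt(2π·15N) (15N/e)^(15N)]
     = (2π N)^(15/2) / sqrt(2π·15N) · (N/(15N))^(15N)
     = (2π N)^((15−1)/2) / sqrt(15) · 15^(−15N).
Since 15^15 > 1, the factor 15^(−15N) decays exponentially, so the ratio → 0. Substituting N = 11n gives the stated form.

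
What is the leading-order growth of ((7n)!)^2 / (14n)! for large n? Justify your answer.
((7n)!)^2/(14n)! ~ ((2π·7n)^(1/2) / sqrt(2)) · 2^(−2·7n)  →  0

Write N = 7n. Stirling: N! ~ sqrt(2π N)(N/e)^N and (2N)! ~ sqrt(2π·2N)·(2N/e)^(2N).
  (N!)^2/(2N)! ~ (2π N)^(2/2) (N/e)^(2N) / [sqrt(2π·2N) (2N/e)^(2N)]
     = (2π N)^(2/2) / sqrt(2π·2N) · (N/(2N))^(2N)
     = (2π N)^((2−1)/2) / sqrt(2) · 2^(−2N).
Since 2^2 > 1, the factor 2^(−2N) decays exponentially, so the ratio → 0. Substituting N = 7n gives the stated form.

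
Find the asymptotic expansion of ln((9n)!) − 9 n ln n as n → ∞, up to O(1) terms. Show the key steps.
ln((9n)!) − 9 n ln n = 9(ln 9 − 1) n + (1/2) ln(2π·9n) + O(1/n)

Stirling: ln((9n)!) = 9n ln(9n) − 9n + (1/2) ln(2π·9n) + O(1/n).
Since 9n ln(9n) = 9n ln n + 9n ln 9, subtracting 9n ln n cancels the n ln n term exactly. What remains is 9(ln 9 − 1) n + (1/2) ln(2π·9n) + O(1/n).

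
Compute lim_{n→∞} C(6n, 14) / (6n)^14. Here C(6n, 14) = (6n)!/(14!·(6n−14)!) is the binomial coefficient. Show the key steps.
lim = 1/14! = 1/87178291200

With N = 6n → ∞: C(N, 14) / N^14 = [N(N−1)…(N−13)] / (14! · N^14) = (1/14!) · 1 · (1 − 1/(6n)) · … · (1 − 13/(6n)). Each factor → 1 as N → ∞, so the limit is 1/14! = 1/87178291200.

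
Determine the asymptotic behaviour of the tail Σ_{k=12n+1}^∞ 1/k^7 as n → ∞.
Σ_{k>12n} 1/k^7 ~ 1/(6 · (12n)^6)

Compare to the integral: ∫_{12n}^∞ x^(−7) dx = [−x^(−6)/6]_{12n}^∞ = 1/((7−1)·(12n)^6). Euler-Maclaurin then gives
  Σ_{k>12n} 1/k^7 = ∫_{12n}^∞ dx/x^7 − 1/(2·(12n)^7) + O(1/(12n)^8).
(Equivalently this is ζ(7) − Σ_{k≤12n} 1/k^7.)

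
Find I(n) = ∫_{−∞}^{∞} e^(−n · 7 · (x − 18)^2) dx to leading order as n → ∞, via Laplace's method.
I(n) = sqrt(π/(7n))

Here φ(x) = 7 · (x − 18)^2 has its unique minimum at x* = 18 with φ(x*) = 0 and φ''(x*) = 14. Laplace's method gives
  I(n) ~ e^(−n φ(x*)) · sqrt(2π / (n · φ''(x*))) = sqrt(2π / (14n)) = sqrt(π/(7n)).
This is exact: substituting u = (x − 18)·sqrt(7n) gives I(n) = (1/sqrt(7n)) ∫_{−∞}^{∞} e^(−u^2) du = sqrt(π/(7n)).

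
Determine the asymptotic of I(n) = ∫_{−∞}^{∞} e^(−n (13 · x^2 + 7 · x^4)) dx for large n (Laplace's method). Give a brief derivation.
I(n) ~ sqrt(π/(13n))

φ(x) = 13 · x^2 + 7 · x^4 has its unique global minimum at x* = 0 (since φ'(x) = 26x + 28x^3 = 0 only at x = 0 for real x with both coefficients positive, and φ → ∞ as |x| → ∞). At x* = 0, φ(0) = 0 and φ''(0) = 26. Laplace's method then gives
  I(n) ~ sqrt(2π / (n · φ''(0))) · e^(−n φ(0)) = sqrt(2π / (26n)) = sqrt(π/(13n)).
The 7 · x^4 term contributes only at subleading order (an O(1/n) relative correction).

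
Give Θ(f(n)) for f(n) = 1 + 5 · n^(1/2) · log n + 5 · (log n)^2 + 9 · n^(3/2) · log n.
f(n) ∈ Θ(n^(3/2) · log n)

Compare the terms by growth order. For large n, n^a · (log n)^b dominates n^a' · (log n)^b' iff a > a', or (a = a' and b > b'). Ranking the 4 terms shows the dominant one is 9 · n^(3/2) · log n. Hence f(n) ∈ Θ(n^(3/2) · log n).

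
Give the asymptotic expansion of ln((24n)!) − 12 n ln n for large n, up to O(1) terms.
ln((24n)!) − 12 n ln n = 12 n ln n + 24(ln 24 − 1) n + (1/2) ln(2π·24n) + O(1/n)

Stirling: ln((24n)!) = 24n ln(24n) − 24n + (1/2) ln(2π·24n) + O(1/n).
Expand 24n ln(24n) = 24n (ln n + ln 24) = 24n ln n + 24n ln 24.
Subtract 12n ln n: leading term is (24 − 12) n ln n = 12 n ln n. The next term is 24n ln 24 − 24n = 24(ln 24 − 1) n. Then the (1/2) ln(2π·24n) correction.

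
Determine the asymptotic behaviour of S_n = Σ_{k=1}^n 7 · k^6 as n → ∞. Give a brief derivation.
S_n ~ n^7

By integral comparison (Euler-Maclaurin), Σ_{k=1}^n 7 · k^6 = 7 · ∫_0^n x^6 dx + O(n^6) = 7 · n^7/7 = n^7 + O(n^6). (Equivalently, Faulhaber's formula gives the same leading term.)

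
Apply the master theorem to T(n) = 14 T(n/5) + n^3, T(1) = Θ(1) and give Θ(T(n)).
T(n) = Θ(n^3)

log_5 14 ≈ 1.640. f(n) = n^3 dominates n^(log_5 14) since 3 > 1.640, and the regularity condition a·f(n/b) = 14·(n/5)^3 = (14/125)·n^3 ≤ c·f(n) holds with c = 14/125 ≈ 0.112 < 1. So this is Case 3: T(n) = Θ(f(n)) = Θ(n^3).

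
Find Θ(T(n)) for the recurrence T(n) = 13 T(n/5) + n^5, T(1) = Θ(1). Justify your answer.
T(n) = Θ(n^5)

log_5 13 ≈ 1.594. f(n) = n^5 dominates n^(log_5 13) since 5 > 1.594, and the regularity condition a·f(n/b) = 13·(n/5)^5 = (13/3125)·n^5 ≤ c·f(n) holds with c = 13/3125 ≈ 0.00416 < 1. So this is Case 3: T(n) = Θ(f(n)) = Θ(n^5).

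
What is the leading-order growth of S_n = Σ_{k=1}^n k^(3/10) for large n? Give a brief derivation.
S_n ~ (10/13) · n^(13/10)

Integral comparison: Σ_{k=1}^n k^(3/10) = ∫_0^n x^(3/10) dx + O(n^(3/10)). The integral is n^(1 + 3/10) / (1 + 3/10) = n^((3+10)/10) / ((3+10)/10) = (10/13) · n^(13/10).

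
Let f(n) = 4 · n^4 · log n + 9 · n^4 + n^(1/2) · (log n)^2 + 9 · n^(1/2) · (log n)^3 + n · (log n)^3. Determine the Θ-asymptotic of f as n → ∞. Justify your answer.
f(n) ∈ Θ(n^4 · log n)

Compare the terms by growth order. For large n, n^a · (log n)^b dominates n^a' · (log n)^b' iff a > a', or (a = a' and b > b'). Ranking the 5 terms shows the dominant one is 4 · n^4 · log n. Hence f(n) ∈ Θ(n^4 · log n).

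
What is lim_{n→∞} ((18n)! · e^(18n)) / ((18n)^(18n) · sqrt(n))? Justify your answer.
lim = sqrt(2π·18)

Stirling: (18n)! ~ sqrt(2π·18n) · (18n/e)^(18n). Hence
  (18n)! · e^(18n) / (18n)^(18n) ~ sqrt(2π·18n).
Dividing by sqrt(n): sqrt(2π·18n) / sqrt(n) = sqrt(2π·18) · n^((1−1)/2), so the limit is sqrt(2π·18).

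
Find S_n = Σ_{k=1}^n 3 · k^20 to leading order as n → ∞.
S_n ~ n^21 / 7

By integral comparison (Euler-Maclaurin), Σ_{k=1}^n 3 · k^20 = 3 · ∫_0^n x^20 dx + O(n^20) = 3 · n^21/21 = n^21 / 7 + O(n^20). (Equivalently, Faulhaber's formula gives the same leading term.)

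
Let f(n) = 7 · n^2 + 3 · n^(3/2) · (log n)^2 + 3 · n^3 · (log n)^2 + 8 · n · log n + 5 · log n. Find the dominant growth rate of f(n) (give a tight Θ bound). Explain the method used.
f(n) ∈ Θ(n^3 · (log n)^2)

Compare the terms by growth order. For large n, n^a · (log n)^b dominates n^a' · (log n)^b' iff a > a', or (a = a' and b > b'). Ranking the 5 terms shows the dominant one is 3 · n^3 · (log n)^2. Hence f(n) ∈ Θ(n^3 · (log n)^2).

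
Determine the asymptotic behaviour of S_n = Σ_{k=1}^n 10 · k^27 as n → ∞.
S_n ~ 5 · n^28 / 14

By integral comparison (Euler-Maclaurin), Σ_{k=1}^n 10 · k^27 = 10 · ∫_0^n x^27 dx + O(n^27) = 10 · n^28/28 = 5 · n^28 / 14 + O(n^27). (Equivalently, Faulhaber's formula gives the same leading term.)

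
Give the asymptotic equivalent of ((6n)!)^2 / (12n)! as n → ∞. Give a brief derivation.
((6n)!)^2/(12n)! ~ ((2π·6n)^(1/2) / sqrt(2)) · 2^(−2·6n)  →  0

Write N = 6n. Stirling: N! ~ sqrt(2π N)(N/e)^N and (2N)! ~ sqrt(2π·2N)·(2N/e)^(2N).
  (N!)^2/(2N)! ~ (2π N)^(2/2) (N/e)^(2N) / [sqrt(2π·2N) (2N/e)^(2N)]
     = (2π N)^(2/2) / sqrt(2π·2N) · (N/(2N))^(2N)
     = (2π N)^((2−1)/2) / sqrt(2) · 2^(−2N).
Since 2^2 > 1, the factor 2^(−2N) decays exponentially, so the ratio → 0. Substituting N = 6n gives the stated form.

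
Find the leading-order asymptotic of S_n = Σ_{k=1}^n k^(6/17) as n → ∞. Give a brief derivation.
S_n ~ (17/23) · n^(23/17)

Integral comparison: Σ_{k=1}^n k^(6/17) = ∫_0^n x^(6/17) dx + O(n^(6/17)). The integral is n^(1 + 6/17) / (1 + 6/17) = n^((6+17)/17) / ((6+17)/17) = (17/23) · n^(23/17).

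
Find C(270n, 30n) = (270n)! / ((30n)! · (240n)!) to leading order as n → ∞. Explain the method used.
C(270n, 30n) ~ (387420489/16777216)^(30n) · sqrt(9/(16π·30n))

Write N = 30n. Apply Stirling to each factorial:
  (9N)! ~ sqrt(2π·9N) · (9N/e)^(9N),
  N! ~ sqrt(2π N) · (N/e)^N,
  (8N)! ~ sqrt(2π·8N) · (8N/e)^(8N).
The exponential factors combine to (9N)^(9N) / (N^N · (8N)^(8N)) = 9^(9N)/8^(8N) = (9^9/8^8)^N = (387420489/16777216)^N.
The square-root prefactors combine to sqrt(2π·9N) / (sqrt(2π N)·sqrt(2π·8N)) = sqrt(9 / (2π·8·N)) = sqrt(9/(16π·30n)).
Substituting N = 30n: C(270n, 30n) ~ (387420489/16777216)^(30n) · sqrt(9/(16π·30n)).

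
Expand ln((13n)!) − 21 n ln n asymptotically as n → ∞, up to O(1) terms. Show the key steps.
ln((13n)!) − 21 n ln n = −8 n ln n + 13(ln 13 − 1) n + (1/2) ln(2π·13n) + O(1/n)

Stirling: ln((13n)!) = 13n ln(13n) − 13n + (1/2) ln(2π·13n) + O(1/n).
Expand 13n ln(13n) = 13n (ln n + ln 13) = 13n ln n + 13n ln 13.
Subtract 21n ln n: leading term is (13 − 21) n ln n = −8 n ln n. The next term is 13n ln 13 − 13n = 13(ln 13 − 1) n. Then the (1/2) ln(2π·13n) correction.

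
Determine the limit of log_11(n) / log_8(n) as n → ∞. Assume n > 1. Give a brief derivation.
lim = ln(8) / ln(11) = log_11(8)

Change of base: log_11(n) = ln n / ln 11 and log_8(n) = ln n / ln 8. The ratio is (ln n / ln 11) · (ln 8 / ln n) = ln 8 / ln 11, a constant independent of n. So the limit is ln 8 / ln 11 = log_11(8).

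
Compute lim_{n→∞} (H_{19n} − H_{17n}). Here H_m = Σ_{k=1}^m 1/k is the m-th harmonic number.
lim = ln(19/17)

Euler-Maclaurin gives H_m = ln m + γ + 1/(2m) + O(1/m^2). The γ and O(1/m) terms cancel in the difference:
  H_{19n} − H_{17n} = ln(19n) − ln(17n) + O(1/n) = ln(19/17) + O(1/n).
Hence the limit is ln(19/17).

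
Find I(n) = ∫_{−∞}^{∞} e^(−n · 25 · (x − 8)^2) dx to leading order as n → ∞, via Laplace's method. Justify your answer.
I(n) = sqrt(π/(25n))

Here φ(x) = 25 · (x − 8)^2 has its unique minimum at x* = 8 with φ(x*) = 0 and φ''(x*) = 50. Laplace's method gives
  I(n) ~ e^(−n φ(x*)) · sqrt(2π / (n · φ''(x*))) = sqrt(2π / (50n)) = sqrt(π/(25n)).
This is exact: substituting u = (x − 8)·sqrt(25n) gives I(n) = (1/sqrt(25n)) ∫_{−∞}^{∞} e^(−u^2) du = sqrt(π/(25n)).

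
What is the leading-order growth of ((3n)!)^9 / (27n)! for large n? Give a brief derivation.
((3n)!)^9/(27n)! ~ ((2π·3n)^(8/2) / 3) · 9^(−9·3n)  →  0

Write N = 3n. Stirling: N! ~ sqrt(2π N)(N/e)^N and (9N)! ~ sqrt(2π·9N)·(9N/e)^(9N).
  (N!)^9/(9N)! ~ (2π N)^(9/2) (N/e)^(9N) / [sqrt(2π·9N) (9N/e)^(9N)]
     = (2π N)^(9/2) / sqrt(2π·9N) · (N/(9N))^(9N)
     = (2π N)^((9−1)/2) / 3 · 9^(−9N).
Since 9^9 > 1, the factor 9^(−9N) decays exponentially, so the ratio → 0. Substituting N = 3n gives the stated form.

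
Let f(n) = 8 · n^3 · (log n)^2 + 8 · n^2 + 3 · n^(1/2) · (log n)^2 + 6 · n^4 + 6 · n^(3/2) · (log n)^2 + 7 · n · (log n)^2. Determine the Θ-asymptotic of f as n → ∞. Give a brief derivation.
f(n) ∈ Θ(n^4)

Compare the terms by growth order. For large n, n^a · (log n)^b dominates n^a' · (log n)^b' iff a > a', or (a = a' and b > b'). Ranking the 6 terms shows the dominant one is 6 · n^4. Hence f(n) ∈ Θ(n^4).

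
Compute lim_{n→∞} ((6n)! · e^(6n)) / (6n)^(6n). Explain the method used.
lim = ∞

Stirling: (6n)! ~ sqrt(2π·6n) · (6n/e)^(6n). Hence
  (6n)! · e^(6n) / (6n)^(6n) ~ sqrt(2π·6n) = sqrt(2π·6) · sqrt(n) → ∞.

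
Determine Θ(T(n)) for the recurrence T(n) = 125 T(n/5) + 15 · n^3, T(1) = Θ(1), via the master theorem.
T(n) = Θ(n^3 log n)

log_5 125 = 3, and f(n) = 15 · n^3 = Θ(n^(log_5 125)). This is Case 2 of the master theorem: T(n) = Θ(f(n) · log n) = Θ(n^3 log n).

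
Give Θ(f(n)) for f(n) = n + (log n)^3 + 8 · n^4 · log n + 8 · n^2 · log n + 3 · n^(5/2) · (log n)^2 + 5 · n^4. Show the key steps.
f(n) ∈ Θ(n^4 · log n)

Compare the terms by growth order. For large n, n^a · (log n)^b dominates n^a' · (log n)^b' iff a > a', or (a = a' and b > b'). Ranking the 6 terms shows the dominant one is 8 · n^4 · log n. Hence f(n) ∈ Θ(n^4 · log n).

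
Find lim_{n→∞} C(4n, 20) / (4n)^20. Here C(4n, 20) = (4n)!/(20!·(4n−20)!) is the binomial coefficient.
lim = 1/20! = 1/2432902008176640000

With N = 4n → ∞: C(N, 20) / N^20 = [N(N−1)…(N−19)] / (20! · N^20) = (1/20!) · 1 · (1 − 1/(4n)) · … · (1 − 19/(4n)). Each factor → 1 as N → ∞, so the limit is 1/20! = 1/2432902008176640000.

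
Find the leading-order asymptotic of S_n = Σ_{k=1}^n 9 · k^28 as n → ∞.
S_n ~ 9 · n^29 / 29

By integral comparison (Euler-Maclaurin), Σ_{k=1}^n 9 · k^28 = 9 · ∫_0^n x^28 dx + O(n^28) = 9 · n^29/29 + O(n^28). (Equivalently, Faulhaber's formula gives the same leading term.)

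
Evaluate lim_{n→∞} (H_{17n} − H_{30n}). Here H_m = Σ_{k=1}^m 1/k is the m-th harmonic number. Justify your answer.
lim = ln(17/30)

Euler-Maclaurin gives H_m = ln m + γ + 1/(2m) + O(1/m^2). The γ and O(1/m) terms cancel in the difference:
  H_{17n} − H_{30n} = ln(17n) − ln(30n) + O(1/n) = ln(17/30) + O(1/n).
Hence the limit is ln(17/30).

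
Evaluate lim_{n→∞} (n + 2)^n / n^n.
lim = e^2

Rewrite as (1 + 2/n)^(n). By the standard limit (1 + x/n)^n → e^x, we have (1 + 2/n)^n → e^2, and raising to the 1st power gives e^2.
More precisely, ln[(1 + 2/n)^(n)] = n · ln(1 + 2/n) = n · (2/n + O(1/n^2)) = 2 + O(1/n) → 2.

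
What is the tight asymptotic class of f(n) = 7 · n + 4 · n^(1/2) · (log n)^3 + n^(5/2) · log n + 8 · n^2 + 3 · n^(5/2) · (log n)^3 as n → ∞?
f(n) ∈ Θ(n^(5/2) · (log n)^3)

Compare the terms by growth order. For large n, n^a · (log n)^b dominates n^a' · (log n)^b' iff a > a', or (a = a' and b > b'). Ranking the 5 terms shows the dominant one is 3 · n^(5/2) · (log n)^3. Hence f(n) ∈ Θ(n^(5/2) · (log n)^3).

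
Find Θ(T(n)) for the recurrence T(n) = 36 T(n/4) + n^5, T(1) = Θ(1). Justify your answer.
T(n) = Θ(n^5)

log_4 36 ≈ 2.585. f(n) = n^5 dominates n^(log_4 36) since 5 > 2.585, and the regularity condition a·f(n/b) = 36·(n/4)^5 = (36/1024)·n^5 ≤ c·f(n) holds with c = 36/1024 ≈ 0.0352 < 1. So this is Case 3: T(n) = Θ(f(n)) = Θ(n^5).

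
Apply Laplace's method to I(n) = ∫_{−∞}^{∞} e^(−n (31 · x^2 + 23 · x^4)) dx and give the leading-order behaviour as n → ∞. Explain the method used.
I(n) ~ sqrt(π/(31n))

φ(x) = 31 · x^2 + 23 · x^4 has its unique global minimum at x* = 0 (since φ'(x) = 62x + 92x^3 = 0 only at x = 0 for real x with both coefficients positive, and φ → ∞ as |x| → ∞). At x* = 0, φ(0) = 0 and φ''(0) = 62. Laplace's method then gives
  I(n) ~ sqrt(2π / (n · φ''(0))) · e^(−n φ(0)) = sqrt(2π / (62n)) = sqrt(π/(31n)).
The 23 · x^4 term contributes only at subleading order (an O(1/n) relative correction).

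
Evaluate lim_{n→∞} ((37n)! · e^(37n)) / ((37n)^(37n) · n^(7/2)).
lim = 0

Stirling: (37n)! ~ sqrt(2π·37n) · (37n/e)^(37n). Hence
  (37n)! · e^(37n) / (37n)^(37n) ~ sqrt(2π·37n).
Dividing by n^(7/2): sqrt(2π·37n) / n^(7/2) = sqrt(2π·37) · n^((1−7)/2), so the expression behaves like sqrt(2π·37) · n^((1−7)/2) → 0.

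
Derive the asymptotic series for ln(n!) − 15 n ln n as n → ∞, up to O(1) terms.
ln(n!) − 15 n ln n = −14 n ln n − n + (1/2) ln(2π n) + O(1/n)

Stirling: ln((n)!) = n ln(n) − n + (1/2) ln(2π·n) + O(1/n).
Here n ln(n) = n ln n.
Subtract 15n ln n: leading term is (1 − 15) n ln n = −14 n ln n. The next term is −n. Then the (1/2) ln(2π·n) correction.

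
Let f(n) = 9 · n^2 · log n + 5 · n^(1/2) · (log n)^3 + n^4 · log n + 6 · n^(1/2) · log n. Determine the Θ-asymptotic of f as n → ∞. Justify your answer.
f(n) ∈ Θ(n^4 · log n)

Compare the terms by growth order. For large n, n^a · (log n)^b dominates n^a' · (log n)^b' iff a > a', or (a = a' and b > b'). Ranking the 4 terms shows the dominant one is n^4 · log n. Hence f(n) ∈ Θ(n^4 · log n).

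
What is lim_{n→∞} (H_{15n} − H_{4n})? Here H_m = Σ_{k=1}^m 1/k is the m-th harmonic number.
lim = ln(15/4)

Euler-Maclaurin gives H_m = ln m + γ + 1/(2m) + O(1/m^2). The γ and O(1/m) terms cancel in the difference:
  H_{15n} − H_{4n} = ln(15n) − ln(4n) + O(1/n) = ln(15/4) + O(1/n).
Hence the limit is ln(15/4).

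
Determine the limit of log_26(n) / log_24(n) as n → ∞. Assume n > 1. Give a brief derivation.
lim = ln(24) / ln(26) = log_26(24)

Change of base: log_26(n) = ln n / ln 26 and log_24(n) = ln n / ln 24. The ratio is (ln n / ln 26) · (ln 24 / ln n) = ln 24 / ln 26, a constant independent of n. So the limit is ln 24 / ln 26 = log_26(24).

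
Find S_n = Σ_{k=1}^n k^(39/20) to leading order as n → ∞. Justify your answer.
S_n ~ (20/59) · n^(59/20)

Integral comparison: Σ_{k=1}^n k^(39/20) = ∫_0^n x^(39/20) dx + O(n^(39/20)). The integral is n^(1 + 39/20) / (1 + 39/20) = n^((39+20)/20) / ((39+20)/20) = (20/59) · n^(59/20).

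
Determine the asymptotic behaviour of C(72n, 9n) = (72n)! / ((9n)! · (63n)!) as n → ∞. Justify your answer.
C(72n, 9n) ~ (16777216/823543)^(9n) · sqrt(4/(7π·9n))

Write N = 9n. Apply Stirling to each factorial:
  (8N)! ~ sqrt(2π·8N) · (8N/e)^(8N),
  N! ~ sqrt(2π N) · (N/e)^N,
  (7N)! ~ sqrt(2π·7N) · (7N/e)^(7N).
The exponential factors combine to (8N)^(8N) / (N^N · (7N)^(7N)) = 8^(8N)/7^(7N) = (8^8/7^7)^N = (16777216/823543)^N.
The square-root prefactors combine to sqrt(2π·8N) / (sqrt(2π N)·sqrt(2π·7N)) = sqrt(8 / (2π·7·N)) = sqrt(4/(7π·9n)).
Substituting N = 9n: C(72n, 9n) ~ (16777216/823543)^(9n) · sqrt(4/(7π·9n)).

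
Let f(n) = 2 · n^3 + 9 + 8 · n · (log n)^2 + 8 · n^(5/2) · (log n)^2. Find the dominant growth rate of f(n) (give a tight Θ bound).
f(n) ∈ Θ(n^3)

Compare the terms by growth order. For large n, n^a · (log n)^b dominates n^a' · (log n)^b' iff a > a', or (a = a' and b > b'). Ranking the 4 terms shows the dominant one is 2 · n^3. Hence f(n) ∈ Θ(n^3).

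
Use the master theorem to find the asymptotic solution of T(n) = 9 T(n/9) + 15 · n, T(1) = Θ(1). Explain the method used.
T(n) = Θ(n log n)

log_9 9 = 1, and f(n) = 15 · n = Θ(n^(log_9 9)). This is Case 2 of the master theorem: T(n) = Θ(f(n) · log n) = Θ(n log n).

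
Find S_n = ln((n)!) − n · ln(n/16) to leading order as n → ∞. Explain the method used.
S_n ~ n · (ln 16 − 1) + O(ln n)

Stirling: ln((n)!) = n ln(n) − n + O(ln n).
  S_n = n ln(n) − n − n ln(n/16) + O(ln n)
      = n ln(n) − n ln n + n ln 16 − n + O(ln n)
      = n ln 16 − n + O(ln n)
      = n (ln 16 − 1) + O(ln n).
Numerically ln(16) − 1 ≈ 1.7726.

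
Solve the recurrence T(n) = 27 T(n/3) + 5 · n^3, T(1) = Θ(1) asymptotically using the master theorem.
T(n) = Θ(n^3 log n)

log_3 27 = 3, and f(n) = 5 · n^3 = Θ(n^(log_3 27)). This is Case 2 of the master theorem: T(n) = Θ(f(n) · log n) = Θ(n^3 log n).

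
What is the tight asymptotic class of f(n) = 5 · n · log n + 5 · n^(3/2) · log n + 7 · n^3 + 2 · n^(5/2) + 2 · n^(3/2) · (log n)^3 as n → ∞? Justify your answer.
f(n) ∈ Θ(n^3)

Compare the terms by growth order. For large n, n^a · (log n)^b dominates n^a' · (log n)^b' iff a > a', or (a = a' and b > b'). Ranking the 5 terms shows the dominant one is 7 · n^3. Hence f(n) ∈ Θ(n^3).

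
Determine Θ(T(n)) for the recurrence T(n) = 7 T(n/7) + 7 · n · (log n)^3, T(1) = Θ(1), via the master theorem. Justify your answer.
T(n) = Θ(n · (log n)^4)

Here log_7 7 = 1 and f(n) = 7 · n · (log n)^3 = Θ(n^(log_7 7) · (log n)^3). This is the extended Case 2 of the master theorem (f matches the critical exponent up to log factors), giving T(n) = Θ(n^(log_7 7) · (log n)^(3+1)) = Θ(n · (log n)^4).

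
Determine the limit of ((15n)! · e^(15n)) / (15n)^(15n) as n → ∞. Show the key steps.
lim = ∞

Stirling: (15n)! ~ sqrt(2π·15n) · (15n/e)^(15n). Hence
  (15n)! · e^(15n) / (15n)^(15n) ~ sqrt(2π·15n) = sqrt(2π·15) · sqrt(n) → ∞.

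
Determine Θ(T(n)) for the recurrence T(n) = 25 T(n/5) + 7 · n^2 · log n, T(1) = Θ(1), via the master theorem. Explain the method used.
T(n) = Θ(n^2 · (log n)^2)

Here log_5 25 = 2 and f(n) = 7 · n^2 · log n = Θ(n^(log_5 25) · (log n)^1). This is the extended Case 2 of the master theorem (f matches the critical exponent up to log factors), giving T(n) = Θ(n^(log_5 25) · (log n)^(1+1)) = Θ(n^2 · (log n)^2).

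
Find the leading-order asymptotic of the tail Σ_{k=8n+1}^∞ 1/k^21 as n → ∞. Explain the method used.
Σ_{k>8n} 1/k^21 ~ 1/(20 · (8n)^20)

Compare to the integral: ∫_{8n}^∞ x^(−21) dx = [−x^(−20)/20]_{8n}^∞ = 1/((21−1)·(8n)^20). Euler-Maclaurin then gives
  Σ_{k>8n} 1/k^21 = ∫_{8n}^∞ dx/x^21 − 1/(2·(8n)^21) + O(1/(8n)^22).
(Equivalently this is ζ(21) − Σ_{k≤8n} 1/k^21.)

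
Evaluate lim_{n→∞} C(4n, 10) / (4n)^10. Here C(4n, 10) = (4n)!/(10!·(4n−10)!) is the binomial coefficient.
lim = 1/10! = 1/3628800

With N = 4n → ∞: C(N, 10) / N^10 = [N(N−1)…(N−9)] / (10! · N^10) = (1/10!) · 1 · (1 − 1/(4n)) · … · (1 − 9/(4n)). Each factor → 1 as N → ∞, so the limit is 1/10! = 1/3628800.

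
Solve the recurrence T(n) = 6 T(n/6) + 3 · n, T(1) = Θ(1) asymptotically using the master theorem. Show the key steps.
T(n) = Θ(n log n)

log_6 6 = 1, and f(n) = 3 · n = Θ(n^(log_6 6)). This is Case 2 of the master theorem: T(n) = Θ(f(n) · log n) = Θ(n log n).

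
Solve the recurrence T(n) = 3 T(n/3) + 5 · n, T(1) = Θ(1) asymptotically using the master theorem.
T(n) = Θ(n log n)

log_3 3 = 1, and f(n) = 5 · n = Θ(n^(log_3 3)). This is Case 2 of the master theorem: T(n) = Θ(f(n) · log n) = Θ(n log n).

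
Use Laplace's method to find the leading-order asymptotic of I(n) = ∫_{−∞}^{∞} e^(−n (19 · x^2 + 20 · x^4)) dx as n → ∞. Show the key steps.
I(n) ~ sqrt(π/(19n))

φ(x) = 19 · x^2 + 20 · x^4 has its unique global minimum at x* = 0 (since φ'(x) = 38x + 80x^3 = 0 only at x = 0 for real x with both coefficients positive, and φ → ∞ as |x| → ∞). At x* = 0, φ(0) = 0 and φ''(0) = 38. Laplace's method then gives
  I(n) ~ sqrt(2π / (n · φ''(0))) · e^(−n φ(0)) = sqrt(2π / (38n)) = sqrt(π/(19n)).
The 20 · x^4 term contributes only at subleading order (an O(1/n) relative correction).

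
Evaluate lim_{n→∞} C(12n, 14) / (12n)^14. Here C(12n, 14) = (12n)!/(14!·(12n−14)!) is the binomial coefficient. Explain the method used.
lim = 1/14! = 1/87178291200

With N = 12n → ∞: C(N, 14) / N^14 = [N(N−1)…(N−13)] / (14! · N^14) = (1/14!) · 1 · (1 − 1/(12n)) · … · (1 − 13/(12n)). Each factor → 1 as N → ∞, so the limit is 1/14! = 1/87178291200.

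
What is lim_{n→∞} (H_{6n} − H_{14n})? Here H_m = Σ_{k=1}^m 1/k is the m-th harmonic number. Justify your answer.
lim = ln(6/14) = ln(3/7)

Euler-Maclaurin gives H_m = ln m + γ + 1/(2m) + O(1/m^2). The γ and O(1/m) terms cancel in the difference:
  H_{6n} − H_{14n} = ln(6n) − ln(14n) + O(1/n) = ln(6/14) + O(1/n).
Hence the limit is ln(6/14) = ln(3/7).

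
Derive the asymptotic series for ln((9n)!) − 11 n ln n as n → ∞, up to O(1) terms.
ln((9n)!) − 11 n ln n = −2 n ln n + 9(ln 9 − 1) n + (1/2) ln(2π·9n) + O(1/n)

Stirling: ln((9n)!) = 9n ln(9n) − 9n + (1/2) ln(2π·9n) + O(1/n).
Expand 9n ln(9n) = 9n (ln n + ln 9) = 9n ln n + 9n ln 9.
Subtract 11n ln n: leading term is (9 − 11) n ln n = −2 n ln n. The next term is 9n ln 9 − 9n = 9(ln 9 − 1) n. Then the (1/2) ln(2π·9n) correction.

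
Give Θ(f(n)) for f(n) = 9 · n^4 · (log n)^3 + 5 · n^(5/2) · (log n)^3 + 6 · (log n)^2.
f(n) ∈ Θ(n^4 · (log n)^3)

Compare the terms by growth order. For large n, n^a · (log n)^b dominates n^a' · (log n)^b' iff a > a', or (a = a' and b > b'). Ranking the 3 terms shows the dominant one is 9 · n^4 · (log n)^3. Hence f(n) ∈ Θ(n^4 · (log n)^3).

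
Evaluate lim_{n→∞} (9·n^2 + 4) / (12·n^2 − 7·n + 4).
lim = 9/12 = 3/4

For large n the leading n^2 terms dominate both numerator and denominator. Dividing top and bottom by n^2, every other term tends to 0, leaving 9/12 = 3/4.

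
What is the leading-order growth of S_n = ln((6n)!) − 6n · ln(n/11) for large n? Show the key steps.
S_n ~ 6n · (ln 66 − 1) + O(ln n)

Stirling: ln((6n)!) = 6n ln(6n) − 6n + O(ln n).
  S_n = 6n ln(6n) − 6n − 6n ln(n/11) + O(ln n)
      = 6n ln(6n) − 6n ln n + 6n ln 11 − 6n + O(ln n)
      = 6n ln 6 + 6n ln 11 − 6n + O(ln n)
      = 6n (ln 66 − 1) + O(ln n).
Numerically ln(66) − 1 ≈ 3.1897.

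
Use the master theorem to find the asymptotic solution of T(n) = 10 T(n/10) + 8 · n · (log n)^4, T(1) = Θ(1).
T(n) = Θ(n · (log n)^5)

Here log_10 10 = 1 and f(n) = 8 · n · (log n)^4 = Θ(n^(log_10 10) · (log n)^4). This is the extended Case 2 of the master theorem (f matches the critical exponent up to log factors), giving T(n) = Θ(n^(log_10 10) · (log n)^(4+1)) = Θ(n · (log n)^5).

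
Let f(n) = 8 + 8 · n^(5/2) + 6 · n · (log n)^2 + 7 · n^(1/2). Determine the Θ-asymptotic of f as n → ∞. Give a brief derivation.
f(n) ∈ Θ(n^(5/2))

Compare the terms by growth order. For large n, n^a · (log n)^b dominates n^a' · (log n)^b' iff a > a', or (a = a' and b > b'). Ranking the 4 terms shows the dominant one is 8 · n^(5/2). Hence f(n) ∈ Θ(n^(5/2)).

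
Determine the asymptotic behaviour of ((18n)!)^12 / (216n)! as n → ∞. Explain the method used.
((18n)!)^12/(216n)! ~ ((2π·18n)^(11/2) / sqrt(12)) · 12^(−12·18n)  →  0

Write N = 18n. Stirling: N! ~ sqrt(2π N)(N/e)^N and (12N)! ~ sqrt(2π·12N)·(12N/e)^(12N).
  (N!)^12/(12N)! ~ (2π N)^(12/2) (N/e)^(12N) / [sqrt(2π·12N) (12N/e)^(12N)]
     = (2π N)^(12/2) / sqrt(2π·12N) · (N/(12N))^(12N)
     = (2π N)^((12−1)/2) / sqrt(12) · 12^(−12N).
Since 12^12 > 1, the factor 12^(−12N) decays exponentially, so the ratio → 0. Substituting N = 18n gives the stated form.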